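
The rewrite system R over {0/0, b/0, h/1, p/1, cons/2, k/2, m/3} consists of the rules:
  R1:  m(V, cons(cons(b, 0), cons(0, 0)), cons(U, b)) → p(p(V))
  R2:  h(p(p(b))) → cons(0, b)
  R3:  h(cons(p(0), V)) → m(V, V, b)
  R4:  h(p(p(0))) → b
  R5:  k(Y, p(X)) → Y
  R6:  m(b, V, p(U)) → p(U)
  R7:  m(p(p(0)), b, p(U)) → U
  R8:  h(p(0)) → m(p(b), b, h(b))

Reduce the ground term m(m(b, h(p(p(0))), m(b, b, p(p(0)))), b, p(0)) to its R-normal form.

1. m(m(b, h(p(p(0))), m(b, b, p(p(0)))), b, p(0))  →  m(m(b, b, m(b, b, p(p(0)))), b, p(0))   [R4 at 1.2]
2. m(m(b, b, m(b, b, p(p(0)))), b, p(0))  →  m(m(b, b, p(p(0))), b, p(0))   [R6 at 1.3]
3. m(m(b, b, p(p(0))), b, p(0))  →  m(p(p(0)), b, p(0))   [R6 at 1]
4. m(p(p(0)), b, p(0))  →  0   [R7 at ε]

0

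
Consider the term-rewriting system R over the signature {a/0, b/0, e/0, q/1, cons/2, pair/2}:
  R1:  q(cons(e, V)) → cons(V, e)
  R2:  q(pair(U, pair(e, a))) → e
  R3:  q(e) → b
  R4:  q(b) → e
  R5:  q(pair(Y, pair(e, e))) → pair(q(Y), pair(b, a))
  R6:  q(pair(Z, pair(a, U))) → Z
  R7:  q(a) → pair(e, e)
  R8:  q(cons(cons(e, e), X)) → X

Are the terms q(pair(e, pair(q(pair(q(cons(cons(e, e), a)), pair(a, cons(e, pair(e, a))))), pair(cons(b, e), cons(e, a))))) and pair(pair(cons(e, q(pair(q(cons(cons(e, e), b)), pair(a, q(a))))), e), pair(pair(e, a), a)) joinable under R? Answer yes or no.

no — NF(t₁) = e, NF(t₂) = pair(pair(cons(e, b), e), pair(pair(e, a), a))

Reduce t₁ = q(pair(e, pair(q(pair(q(cons(cons(e, e), a)), pair(a, cons(e, pair(e, a))))), pair(cons(b, e), cons(e, a))))):
1. q(pair(e, pair(q(pair(q(cons(cons(e, e), a)), pair(a, cons(e, pair(e, a))))), pair(cons(b, e), cons(e, a)))))  →  q(pair(e, pair(q(cons(cons(e, e), a)), pair(cons(b, e), cons(e, a)))))   [R6 at 1.2.1]
2. q(pair(e, pair(q(cons(cons(e, e), a)), pair(cons(b, e), cons(e, a)))))  →  q(pair(e, pair(a, pair(cons(b, e), cons(e, a)))))   [R8 at 1.2.1]
3. q(pair(e, pair(a, pair(cons(b, e), cons(e, a)))))  →  e   [R6 at ε]

Reduce t₂ = pair(pair(cons(e, q(pair(q(cons(cons(e, e), b)), pair(a, q(a))))), e), pair(pair(e, a), a)):
1. pair(pair(cons(e, q(pair(q(cons(cons(e, e), b)), pair(a, q(a))))), e), pair(pair(e, a), a))  →  pair(pair(cons(e, q(cons(cons(e, e), b))), e), pair(pair(e, a), a))   [R6 at 1.1.2]
2. pair(pair(cons(e, q(cons(cons(e, e), b))), e), pair(pair(e, a), a))  →  pair(pair(cons(e, b), e), pair(pair(e, a), a))   [R8 at 1.1.2]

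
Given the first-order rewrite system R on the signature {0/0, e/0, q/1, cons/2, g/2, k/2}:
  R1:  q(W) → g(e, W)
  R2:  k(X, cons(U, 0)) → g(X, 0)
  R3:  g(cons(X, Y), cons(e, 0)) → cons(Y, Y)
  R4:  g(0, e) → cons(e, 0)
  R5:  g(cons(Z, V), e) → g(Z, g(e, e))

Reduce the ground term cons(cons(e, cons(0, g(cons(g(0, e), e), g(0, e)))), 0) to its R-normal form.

cons(cons(e, cons(0, cons(e, e))), 0)

1. cons(cons(e, cons(0, g(cons(g(0, e), e), g(0, e)))), 0)  →  cons(cons(e, cons(0, g(cons(cons(e, 0), e), g(0, e)))), 0)   [R4 at 1.2.2.1.1]
2. cons(cons(e, cons(0, g(cons(cons(e, 0), e), g(0, e)))), 0)  →  cons(cons(e, cons(0, g(cons(cons(e, 0), e), cons(e, 0)))), 0)   [R4 at 1.2.2.2]
3. cons(cons(e, cons(0, g(cons(cons(e, 0), e), cons(e, 0)))), 0)  →  cons(cons(e, cons(0, cons(e, e))), 0)   [R3 at 1.2.2]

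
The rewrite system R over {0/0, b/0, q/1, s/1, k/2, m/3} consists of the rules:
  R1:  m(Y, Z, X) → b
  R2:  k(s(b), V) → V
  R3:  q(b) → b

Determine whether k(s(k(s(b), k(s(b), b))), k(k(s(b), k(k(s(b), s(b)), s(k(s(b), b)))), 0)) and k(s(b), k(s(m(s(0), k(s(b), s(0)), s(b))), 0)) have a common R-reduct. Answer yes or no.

Reduce t₁ = k(s(k(s(b), k(s(b), b))), k(k(s(b), k(k(s(b), s(b)), s(k(s(b), b)))), 0)):
1. k(s(k(s(b), k(s(b), b))), k(k(s(b), k(k(s(b), s(b)), s(k(s(b), b)))), 0))  →  k(s(k(s(b), b)), k(k(s(b), k(k(s(b), s(b)), s(k(s(b), b)))), 0))   [R2 at 1.1]
2. k(s(k(s(b), b)), k(k(s(b), k(k(s(b), s(b)), s(k(s(b), b)))), 0))  →  k(s(b), k(k(s(b), k(k(s(b), s(b)), s(k(s(b), b)))), 0))   [R2 at 1.1]
3. k(s(b), k(k(s(b), k(k(s(b), s(b)), s(k(s(b), b)))), 0))  →  k(k(s(b), k(k(s(b), s(b)), s(k(s(b), b)))), 0)   [R2 at ε]
4. k(k(s(b), k(k(s(b), s(b)), s(k(s(b), b)))), 0)  →  k(k(k(s(b), s(b)), s(k(s(b), b))), 0)   [R2 at 1]
5. k(k(k(s(b), s(b)), s(k(s(b), b))), 0)  →  k(k(s(b), s(k(s(b), b))), 0)   [R2 at 1.1]
6. k(k(s(b), s(k(s(b), b))), 0)  →  k(s(k(s(b), b)), 0)   [R2 at 1]
7. k(s(k(s(b), b)), 0)  →  k(s(b), 0)   [R2 at 1.1]
8. k(s(b), 0)  →  0   [R2 at ε]

Reduce t₂ = k(s(b), k(s(m(s(0), k(s(b), s(0)), s(b))), 0)):
1. k(s(b), k(s(m(s(0), k(s(b), s(0)), s(b))), 0))  →  k(s(m(s(0), k(s(b), s(0)), s(b))), 0)   [R2 at ε]
2. k(s(m(s(0), k(s(b), s(0)), s(b))), 0)  →  k(s(b), 0)   [R1 at 1.1]
3. k(s(b), 0)  →  0   [R2 at ε]

yes — NF(t₁) = 0, NF(t₂) = 0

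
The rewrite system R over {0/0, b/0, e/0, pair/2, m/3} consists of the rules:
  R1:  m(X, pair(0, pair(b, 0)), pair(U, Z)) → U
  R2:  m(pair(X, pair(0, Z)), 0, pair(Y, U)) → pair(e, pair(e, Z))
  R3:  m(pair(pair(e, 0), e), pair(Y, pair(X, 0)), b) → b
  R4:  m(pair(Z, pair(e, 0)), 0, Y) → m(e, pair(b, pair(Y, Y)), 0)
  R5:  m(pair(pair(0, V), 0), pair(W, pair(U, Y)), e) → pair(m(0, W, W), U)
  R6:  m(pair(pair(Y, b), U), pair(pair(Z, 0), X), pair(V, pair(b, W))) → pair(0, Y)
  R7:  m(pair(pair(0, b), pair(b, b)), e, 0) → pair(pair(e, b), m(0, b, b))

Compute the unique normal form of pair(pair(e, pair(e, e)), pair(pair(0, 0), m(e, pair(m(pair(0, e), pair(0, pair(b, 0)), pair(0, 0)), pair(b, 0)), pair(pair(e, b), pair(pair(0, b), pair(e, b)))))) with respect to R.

pair(pair(e, pair(e, e)), pair(pair(0, 0), pair(e, b)))

1. pair(pair(e, pair(e, e)), pair(pair(0, 0), m(e, pair(m(pair(0, e), pair(0, pair(b, 0)), pair(0, 0)), pair(b, 0)), pair(pair(e, b), pair(pair(0, b), pair(e, b))))))  →  pair(pair(e, pair(e, e)), pair(pair(0, 0), m(e, pair(0, pair(b, 0)), pair(pair(e, b), pair(pair(0, b), pair(e, b))))))   [R1 at 2.2.2.1]
2. pair(pair(e, pair(e, e)), pair(pair(0, 0), m(e, pair(0, pair(b, 0)), pair(pair(e, b), pair(pair(0, b), pair(e, b))))))  →  pair(pair(e, pair(e, e)), pair(pair(0, 0), pair(e, b)))   [R1 at 2.2]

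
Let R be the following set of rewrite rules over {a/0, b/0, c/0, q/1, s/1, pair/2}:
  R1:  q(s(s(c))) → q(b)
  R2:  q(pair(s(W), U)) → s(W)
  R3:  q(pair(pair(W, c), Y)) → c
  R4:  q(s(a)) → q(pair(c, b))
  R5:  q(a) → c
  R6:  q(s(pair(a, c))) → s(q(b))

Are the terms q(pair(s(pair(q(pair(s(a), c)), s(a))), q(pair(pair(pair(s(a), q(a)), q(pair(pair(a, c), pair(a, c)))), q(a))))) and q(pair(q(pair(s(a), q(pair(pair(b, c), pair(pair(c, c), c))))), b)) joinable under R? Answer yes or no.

Reduce t₁ = q(pair(s(pair(q(pair(s(a), c)), s(a))), q(pair(pair(pair(s(a), q(a)), q(pair(pair(a, c), pair(a, c)))), q(a))))):
1. q(pair(s(pair(q(pair(s(a), c)), s(a))), q(pair(pair(pair(s(a), q(a)), q(pair(pair(a, c), pair(a, c)))), q(a)))))  →  s(pair(q(pair(s(a), c)), s(a)))   [R2 at ε]
2. s(pair(q(pair(s(a), c)), s(a)))  →  s(pair(s(a), s(a)))   [R2 at 1.1]

Reduce t₂ = q(pair(q(pair(s(a), q(pair(pair(b, c), pair(pair(c, c), c))))), b)):
1. q(pair(q(pair(s(a), q(pair(pair(b, c), pair(pair(c, c), c))))), b))  →  q(pair(s(a), b))   [R2 at 1.1]
2. q(pair(s(a), b))  →  s(a)   [R2 at ε]

no — NF(t₁) = s(pair(s(a), s(a))), NF(t₂) = s(a)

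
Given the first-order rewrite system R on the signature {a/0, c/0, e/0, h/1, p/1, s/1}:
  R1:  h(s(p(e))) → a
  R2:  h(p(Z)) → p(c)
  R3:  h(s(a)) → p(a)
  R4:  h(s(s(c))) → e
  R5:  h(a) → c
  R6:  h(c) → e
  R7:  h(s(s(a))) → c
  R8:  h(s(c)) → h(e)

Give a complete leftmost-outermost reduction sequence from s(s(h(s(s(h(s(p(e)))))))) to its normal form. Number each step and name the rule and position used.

1. s(s(h(s(s(h(s(p(e))))))))  →  s(s(h(s(s(a)))))   [R1 at 1.1.1.1.1]
2. s(s(h(s(s(a)))))  →  s(s(c))   [R7 at 1.1]

s(s(c))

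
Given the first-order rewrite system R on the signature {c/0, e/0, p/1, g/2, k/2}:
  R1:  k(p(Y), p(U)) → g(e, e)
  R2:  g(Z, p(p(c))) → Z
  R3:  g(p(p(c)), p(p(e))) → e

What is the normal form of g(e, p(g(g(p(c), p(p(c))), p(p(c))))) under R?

e

1. g(e, p(g(g(p(c), p(p(c))), p(p(c)))))  →  g(e, p(g(p(c), p(p(c)))))   [R2 at 2.1]
2. g(e, p(g(p(c), p(p(c)))))  →  g(e, p(p(c)))   [R2 at 2.1]
3. g(e, p(p(c)))  →  e   [R2 at ε]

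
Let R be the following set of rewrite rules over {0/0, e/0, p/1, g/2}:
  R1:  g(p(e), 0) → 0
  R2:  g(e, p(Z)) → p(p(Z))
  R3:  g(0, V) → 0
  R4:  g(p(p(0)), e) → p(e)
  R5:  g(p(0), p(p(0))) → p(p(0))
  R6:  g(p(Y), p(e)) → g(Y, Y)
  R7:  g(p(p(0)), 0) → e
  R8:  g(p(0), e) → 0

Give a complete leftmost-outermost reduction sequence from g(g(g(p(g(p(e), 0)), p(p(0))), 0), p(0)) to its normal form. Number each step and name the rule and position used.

1. g(g(g(p(g(p(e), 0)), p(p(0))), 0), p(0))  →  g(g(g(p(0), p(p(0))), 0), p(0))   [R1 at 1.1.1.1]
2. g(g(g(p(0), p(p(0))), 0), p(0))  →  g(g(p(p(0)), 0), p(0))   [R5 at 1.1]
3. g(g(p(p(0)), 0), p(0))  →  g(e, p(0))   [R7 at 1]
4. g(e, p(0))  →  p(p(0))   [R2 at ε]

p(p(0))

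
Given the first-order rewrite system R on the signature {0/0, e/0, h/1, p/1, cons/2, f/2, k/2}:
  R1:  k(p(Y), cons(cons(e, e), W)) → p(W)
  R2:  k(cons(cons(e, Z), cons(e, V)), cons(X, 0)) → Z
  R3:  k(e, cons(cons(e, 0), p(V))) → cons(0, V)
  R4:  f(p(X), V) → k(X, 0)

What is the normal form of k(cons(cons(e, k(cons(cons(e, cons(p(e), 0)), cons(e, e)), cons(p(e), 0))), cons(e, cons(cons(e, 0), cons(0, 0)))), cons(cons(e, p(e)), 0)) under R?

cons(p(e), 0)

1. k(cons(cons(e, k(cons(cons(e, cons(p(e), 0)), cons(e, e)), cons(p(e), 0))), cons(e, cons(cons(e, 0), cons(0, 0)))), cons(cons(e, p(e)), 0))  →  k(cons(cons(e, cons(p(e), 0)), cons(e, e)), cons(p(e), 0))   [R2 at ε]
2. k(cons(cons(e, cons(p(e), 0)), cons(e, e)), cons(p(e), 0))  →  cons(p(e), 0)   [R2 at ε]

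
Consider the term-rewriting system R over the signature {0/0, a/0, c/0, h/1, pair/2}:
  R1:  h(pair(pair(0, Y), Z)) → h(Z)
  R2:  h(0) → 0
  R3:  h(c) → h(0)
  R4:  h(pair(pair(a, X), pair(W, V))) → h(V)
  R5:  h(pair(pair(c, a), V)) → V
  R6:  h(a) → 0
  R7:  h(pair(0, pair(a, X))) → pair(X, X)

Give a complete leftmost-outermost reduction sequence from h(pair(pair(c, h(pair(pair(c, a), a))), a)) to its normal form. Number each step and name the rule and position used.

a

1. h(pair(pair(c, h(pair(pair(c, a), a))), a))  →  h(pair(pair(c, a), a))   [R5 at 1.1.2]
2. h(pair(pair(c, a), a))  →  a   [R5 at ε]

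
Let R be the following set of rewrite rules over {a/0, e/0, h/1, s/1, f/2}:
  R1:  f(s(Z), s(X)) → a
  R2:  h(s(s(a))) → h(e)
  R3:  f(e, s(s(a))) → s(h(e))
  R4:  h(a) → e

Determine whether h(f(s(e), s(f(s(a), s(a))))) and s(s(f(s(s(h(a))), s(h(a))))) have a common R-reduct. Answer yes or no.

no — NF(t₁) = e, NF(t₂) = s(s(a))

Reduce t₁ = h(f(s(e), s(f(s(a), s(a))))):
1. h(f(s(e), s(f(s(a), s(a)))))  →  h(a)   [R1 at 1]
2. h(a)  →  e   [R4 at ε]

Reduce t₂ = s(s(f(s(s(h(a))), s(h(a))))):
1. s(s(f(s(s(h(a))), s(h(a)))))  →  s(s(a))   [R1 at 1.1]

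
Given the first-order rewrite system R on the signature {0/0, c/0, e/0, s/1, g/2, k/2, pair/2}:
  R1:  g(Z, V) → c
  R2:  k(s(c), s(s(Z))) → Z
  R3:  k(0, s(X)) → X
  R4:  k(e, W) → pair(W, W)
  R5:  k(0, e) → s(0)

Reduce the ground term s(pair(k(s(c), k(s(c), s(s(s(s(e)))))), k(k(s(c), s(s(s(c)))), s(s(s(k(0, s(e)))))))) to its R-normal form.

s(pair(e, s(e)))

1. s(pair(k(s(c), k(s(c), s(s(s(s(e)))))), k(k(s(c), s(s(s(c)))), s(s(s(k(0, s(e))))))))  →  s(pair(k(s(c), s(s(e))), k(k(s(c), s(s(s(c)))), s(s(s(k(0, s(e))))))))   [R2 at 1.1.2]
2. s(pair(k(s(c), s(s(e))), k(k(s(c), s(s(s(c)))), s(s(s(k(0, s(e))))))))  →  s(pair(e, k(k(s(c), s(s(s(c)))), s(s(s(k(0, s(e))))))))   [R2 at 1.1]
3. s(pair(e, k(k(s(c), s(s(s(c)))), s(s(s(k(0, s(e))))))))  →  s(pair(e, k(s(c), s(s(s(k(0, s(e))))))))   [R2 at 1.2.1]
4. s(pair(e, k(s(c), s(s(s(k(0, s(e))))))))  →  s(pair(e, s(k(0, s(e)))))   [R2 at 1.2]
5. s(pair(e, s(k(0, s(e)))))  →  s(pair(e, s(e)))   [R3 at 1.2.1]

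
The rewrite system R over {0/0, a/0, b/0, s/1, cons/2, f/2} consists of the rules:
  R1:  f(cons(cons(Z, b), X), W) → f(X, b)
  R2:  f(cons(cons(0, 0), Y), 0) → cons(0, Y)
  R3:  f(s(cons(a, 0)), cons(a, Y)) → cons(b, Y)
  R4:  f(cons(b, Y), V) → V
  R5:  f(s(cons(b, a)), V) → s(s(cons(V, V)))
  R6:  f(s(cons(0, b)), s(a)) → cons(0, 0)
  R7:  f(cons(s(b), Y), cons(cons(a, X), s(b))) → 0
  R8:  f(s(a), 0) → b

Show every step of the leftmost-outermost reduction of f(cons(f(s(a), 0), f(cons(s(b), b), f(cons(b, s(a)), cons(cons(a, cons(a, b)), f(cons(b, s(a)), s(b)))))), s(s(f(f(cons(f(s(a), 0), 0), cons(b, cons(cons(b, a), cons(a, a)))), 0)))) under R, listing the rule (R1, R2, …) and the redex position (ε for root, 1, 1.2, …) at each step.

1. f(cons(f(s(a), 0), f(cons(s(b), b), f(cons(b, s(a)), cons(cons(a, cons(a, b)), f(cons(b, s(a)), s(b)))))), s(s(f(f(cons(f(s(a), 0), 0), cons(b, cons(cons(b, a), cons(a, a)))), 0))))  →  f(cons(b, f(cons(s(b), b), f(cons(b, s(a)), cons(cons(a, cons(a, b)), f(cons(b, s(a)), s(b)))))), s(s(f(f(cons(f(s(a), 0), 0), cons(b, cons(cons(b, a), cons(a, a)))), 0))))   [R8 at 1.1]
2. f(cons(b, f(cons(s(b), b), f(cons(b, s(a)), cons(cons(a, cons(a, b)), f(cons(b, s(a)), s(b)))))), s(s(f(f(cons(f(s(a), 0), 0), cons(b, cons(cons(b, a), cons(a, a)))), 0))))  →  s(s(f(f(cons(f(s(a), 0), 0), cons(b, cons(cons(b, a), cons(a, a)))), 0)))   [R4 at ε]
3. s(s(f(f(cons(f(s(a), 0), 0), cons(b, cons(cons(b, a), cons(a, a)))), 0)))  →  s(s(f(f(cons(b, 0), cons(b, cons(cons(b, a), cons(a, a)))), 0)))   [R8 at 1.1.1.1.1]
4. s(s(f(f(cons(b, 0), cons(b, cons(cons(b, a), cons(a, a)))), 0)))  →  s(s(f(cons(b, cons(cons(b, a), cons(a, a))), 0)))   [R4 at 1.1.1]
5. s(s(f(cons(b, cons(cons(b, a), cons(a, a))), 0)))  →  s(s(0))   [R4 at 1.1]

s(s(0))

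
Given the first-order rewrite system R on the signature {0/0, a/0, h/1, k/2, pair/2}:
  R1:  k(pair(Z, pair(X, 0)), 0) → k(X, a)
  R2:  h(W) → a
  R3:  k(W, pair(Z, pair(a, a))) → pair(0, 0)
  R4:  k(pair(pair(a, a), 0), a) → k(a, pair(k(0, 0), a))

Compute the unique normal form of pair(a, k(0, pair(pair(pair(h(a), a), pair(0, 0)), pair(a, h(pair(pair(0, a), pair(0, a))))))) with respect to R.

pair(a, pair(0, 0))

1. pair(a, k(0, pair(pair(pair(h(a), a), pair(0, 0)), pair(a, h(pair(pair(0, a), pair(0, a)))))))  →  pair(a, k(0, pair(pair(pair(a, a), pair(0, 0)), pair(a, h(pair(pair(0, a), pair(0, a)))))))   [R2 at 2.2.1.1.1]
2. pair(a, k(0, pair(pair(pair(a, a), pair(0, 0)), pair(a, h(pair(pair(0, a), pair(0, a)))))))  →  pair(a, k(0, pair(pair(pair(a, a), pair(0, 0)), pair(a, a))))   [R2 at 2.2.2.2]
3. pair(a, k(0, pair(pair(pair(a, a), pair(0, 0)), pair(a, a))))  →  pair(a, pair(0, 0))   [R3 at 2]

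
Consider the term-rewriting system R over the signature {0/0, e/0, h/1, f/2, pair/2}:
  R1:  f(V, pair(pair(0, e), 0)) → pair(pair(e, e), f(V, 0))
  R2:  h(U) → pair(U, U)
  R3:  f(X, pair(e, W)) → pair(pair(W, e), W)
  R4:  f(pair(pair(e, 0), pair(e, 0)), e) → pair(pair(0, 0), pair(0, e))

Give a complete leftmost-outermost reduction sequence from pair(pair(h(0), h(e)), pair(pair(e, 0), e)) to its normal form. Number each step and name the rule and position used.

pair(pair(pair(0, 0), pair(e, e)), pair(pair(e, 0), e))

1. pair(pair(h(0), h(e)), pair(pair(e, 0), e))  →  pair(pair(pair(0, 0), h(e)), pair(pair(e, 0), e))   [R2 at 1.1]
2. pair(pair(pair(0, 0), h(e)), pair(pair(e, 0), e))  →  pair(pair(pair(0, 0), pair(e, e)), pair(pair(e, 0), e))   [R2 at 1.2]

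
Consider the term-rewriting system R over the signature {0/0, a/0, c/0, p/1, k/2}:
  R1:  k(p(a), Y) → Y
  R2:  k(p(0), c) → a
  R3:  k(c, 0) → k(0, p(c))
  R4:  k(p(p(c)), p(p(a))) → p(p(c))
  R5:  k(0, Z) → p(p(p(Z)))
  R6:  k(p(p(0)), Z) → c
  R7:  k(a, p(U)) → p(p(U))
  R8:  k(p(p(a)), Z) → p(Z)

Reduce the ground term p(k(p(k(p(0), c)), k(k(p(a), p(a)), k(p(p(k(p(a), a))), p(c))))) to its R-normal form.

p(p(p(c)))

1. p(k(p(k(p(0), c)), k(k(p(a), p(a)), k(p(p(k(p(a), a))), p(c)))))  →  p(k(p(a), k(k(p(a), p(a)), k(p(p(k(p(a), a))), p(c)))))   [R2 at 1.1.1]
2. p(k(p(a), k(k(p(a), p(a)), k(p(p(k(p(a), a))), p(c)))))  →  p(k(k(p(a), p(a)), k(p(p(k(p(a), a))), p(c))))   [R1 at 1]
3. p(k(k(p(a), p(a)), k(p(p(k(p(a), a))), p(c))))  →  p(k(p(a), k(p(p(k(p(a), a))), p(c))))   [R1 at 1.1]
4. p(k(p(a), k(p(p(k(p(a), a))), p(c))))  →  p(k(p(p(k(p(a), a))), p(c)))   [R1 at 1]
5. p(k(p(p(k(p(a), a))), p(c)))  →  p(k(p(p(a)), p(c)))   [R1 at 1.1.1.1]
6. p(k(p(p(a)), p(c)))  →  p(p(p(c)))   [R8 at 1]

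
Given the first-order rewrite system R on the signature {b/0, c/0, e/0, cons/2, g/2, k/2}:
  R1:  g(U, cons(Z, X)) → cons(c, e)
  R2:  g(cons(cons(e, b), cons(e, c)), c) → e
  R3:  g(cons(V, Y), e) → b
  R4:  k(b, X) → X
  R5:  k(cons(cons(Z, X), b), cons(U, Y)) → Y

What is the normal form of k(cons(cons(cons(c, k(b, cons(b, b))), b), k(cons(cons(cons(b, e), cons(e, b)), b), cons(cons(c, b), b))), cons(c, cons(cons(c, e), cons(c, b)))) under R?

cons(cons(c, e), cons(c, b))

1. k(cons(cons(cons(c, k(b, cons(b, b))), b), k(cons(cons(cons(b, e), cons(e, b)), b), cons(cons(c, b), b))), cons(c, cons(cons(c, e), cons(c, b))))  →  k(cons(cons(cons(c, cons(b, b)), b), k(cons(cons(cons(b, e), cons(e, b)), b), cons(cons(c, b), b))), cons(c, cons(cons(c, e), cons(c, b))))   [R4 at 1.1.1.2]
2. k(cons(cons(cons(c, cons(b, b)), b), k(cons(cons(cons(b, e), cons(e, b)), b), cons(cons(c, b), b))), cons(c, cons(cons(c, e), cons(c, b))))  →  k(cons(cons(cons(c, cons(b, b)), b), b), cons(c, cons(cons(c, e), cons(c, b))))   [R5 at 1.2]
3. k(cons(cons(cons(c, cons(b, b)), b), b), cons(c, cons(cons(c, e), cons(c, b))))  →  cons(cons(c, e), cons(c, b))   [R5 at ε]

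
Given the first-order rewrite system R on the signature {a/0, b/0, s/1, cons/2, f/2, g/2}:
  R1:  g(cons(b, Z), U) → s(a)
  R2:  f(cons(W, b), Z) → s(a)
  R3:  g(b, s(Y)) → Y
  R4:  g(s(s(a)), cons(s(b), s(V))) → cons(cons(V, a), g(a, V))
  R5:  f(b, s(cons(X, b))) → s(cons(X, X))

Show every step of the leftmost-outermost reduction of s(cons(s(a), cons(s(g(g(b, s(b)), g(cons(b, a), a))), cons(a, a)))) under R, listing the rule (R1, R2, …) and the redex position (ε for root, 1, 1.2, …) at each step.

1. s(cons(s(a), cons(s(g(g(b, s(b)), g(cons(b, a), a))), cons(a, a))))  →  s(cons(s(a), cons(s(g(b, g(cons(b, a), a))), cons(a, a))))   [R3 at 1.2.1.1.1]
2. s(cons(s(a), cons(s(g(b, g(cons(b, a), a))), cons(a, a))))  →  s(cons(s(a), cons(s(g(b, s(a))), cons(a, a))))   [R1 at 1.2.1.1.2]
3. s(cons(s(a), cons(s(g(b, s(a))), cons(a, a))))  →  s(cons(s(a), cons(s(a), cons(a, a))))   [R3 at 1.2.1.1]

s(cons(s(a), cons(s(a), cons(a, a))))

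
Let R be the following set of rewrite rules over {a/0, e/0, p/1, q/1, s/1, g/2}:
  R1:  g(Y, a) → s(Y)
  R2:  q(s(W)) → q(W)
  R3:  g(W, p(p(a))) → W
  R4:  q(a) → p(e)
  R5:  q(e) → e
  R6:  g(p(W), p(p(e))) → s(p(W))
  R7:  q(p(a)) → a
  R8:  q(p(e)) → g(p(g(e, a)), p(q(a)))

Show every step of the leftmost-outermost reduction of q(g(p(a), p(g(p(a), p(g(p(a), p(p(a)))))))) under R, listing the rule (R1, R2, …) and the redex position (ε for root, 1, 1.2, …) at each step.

1. q(g(p(a), p(g(p(a), p(g(p(a), p(p(a))))))))  →  q(g(p(a), p(g(p(a), p(p(a))))))   [R3 at 1.2.1.2.1]
2. q(g(p(a), p(g(p(a), p(p(a))))))  →  q(g(p(a), p(p(a))))   [R3 at 1.2.1]
3. q(g(p(a), p(p(a))))  →  q(p(a))   [R3 at 1]
4. q(p(a))  →  a   [R7 at ε]

a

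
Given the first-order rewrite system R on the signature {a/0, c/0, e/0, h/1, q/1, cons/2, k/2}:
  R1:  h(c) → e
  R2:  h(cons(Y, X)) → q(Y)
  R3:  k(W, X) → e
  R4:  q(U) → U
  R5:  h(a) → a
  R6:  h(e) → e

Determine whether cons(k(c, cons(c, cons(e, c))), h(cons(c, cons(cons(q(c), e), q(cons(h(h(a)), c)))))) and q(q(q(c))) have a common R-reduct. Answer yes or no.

no — NF(t₁) = cons(e, c), NF(t₂) = c

Reduce t₁ = cons(k(c, cons(c, cons(e, c))), h(cons(c, cons(cons(q(c), e), q(cons(h(h(a)), c)))))):
1. cons(k(c, cons(c, cons(e, c))), h(cons(c, cons(cons(q(c), e), q(cons(h(h(a)), c))))))  →  cons(e, h(cons(c, cons(cons(q(c), e), q(cons(h(h(a)), c))))))   [R3 at 1]
2. cons(e, h(cons(c, cons(cons(q(c), e), q(cons(h(h(a)), c))))))  →  cons(e, q(c))   [R2 at 2]
3. cons(e, q(c))  →  cons(e, c)   [R4 at 2]

Reduce t₂ = q(q(q(c))):
1. q(q(q(c)))  →  q(q(c))   [R4 at ε]
2. q(q(c))  →  q(c)   [R4 at ε]
3. q(c)  →  c   [R4 at ε]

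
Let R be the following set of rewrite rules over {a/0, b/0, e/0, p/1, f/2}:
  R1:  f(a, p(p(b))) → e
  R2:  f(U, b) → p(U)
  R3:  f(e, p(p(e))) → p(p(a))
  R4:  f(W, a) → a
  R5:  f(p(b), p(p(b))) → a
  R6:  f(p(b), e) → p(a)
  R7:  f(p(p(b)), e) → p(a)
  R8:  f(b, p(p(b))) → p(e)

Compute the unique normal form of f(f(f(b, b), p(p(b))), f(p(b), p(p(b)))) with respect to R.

1. f(f(f(b, b), p(p(b))), f(p(b), p(p(b))))  →  f(f(p(b), p(p(b))), f(p(b), p(p(b))))   [R2 at 1.1]
2. f(f(p(b), p(p(b))), f(p(b), p(p(b))))  →  f(a, f(p(b), p(p(b))))   [R5 at 1]
3. f(a, f(p(b), p(p(b))))  →  f(a, a)   [R5 at 2]
4. f(a, a)  →  a   [R4 at ε]

a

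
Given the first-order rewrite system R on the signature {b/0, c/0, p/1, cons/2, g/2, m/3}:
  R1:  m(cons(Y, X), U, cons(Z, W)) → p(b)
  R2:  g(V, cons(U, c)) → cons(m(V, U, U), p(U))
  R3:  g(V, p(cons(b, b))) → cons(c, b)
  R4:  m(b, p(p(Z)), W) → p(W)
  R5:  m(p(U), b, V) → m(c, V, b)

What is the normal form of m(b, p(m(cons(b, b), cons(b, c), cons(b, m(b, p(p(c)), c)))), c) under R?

1. m(b, p(m(cons(b, b), cons(b, c), cons(b, m(b, p(p(c)), c)))), c)  →  m(b, p(p(b)), c)   [R1 at 2.1]
2. m(b, p(p(b)), c)  →  p(c)   [R4 at ε]

p(c)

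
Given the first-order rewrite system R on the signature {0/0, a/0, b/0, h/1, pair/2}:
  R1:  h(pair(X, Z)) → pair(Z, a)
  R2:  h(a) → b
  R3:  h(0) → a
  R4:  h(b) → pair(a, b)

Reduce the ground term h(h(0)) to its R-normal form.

1. h(h(0))  →  h(a)   [R3 at 1]
2. h(a)  →  b   [R2 at ε]

b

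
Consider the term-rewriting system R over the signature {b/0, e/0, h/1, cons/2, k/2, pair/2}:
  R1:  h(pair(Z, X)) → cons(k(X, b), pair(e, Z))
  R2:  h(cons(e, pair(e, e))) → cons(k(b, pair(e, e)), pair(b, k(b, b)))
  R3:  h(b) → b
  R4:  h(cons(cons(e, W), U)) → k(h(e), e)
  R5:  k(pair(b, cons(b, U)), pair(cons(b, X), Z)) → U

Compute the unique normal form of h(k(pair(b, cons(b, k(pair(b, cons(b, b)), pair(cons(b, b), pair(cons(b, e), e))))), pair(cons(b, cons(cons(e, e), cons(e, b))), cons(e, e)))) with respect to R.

1. h(k(pair(b, cons(b, k(pair(b, cons(b, b)), pair(cons(b, b), pair(cons(b, e), e))))), pair(cons(b, cons(cons(e, e), cons(e, b))), cons(e, e))))  →  h(k(pair(b, cons(b, b)), pair(cons(b, b), pair(cons(b, e), e))))   [R5 at 1]
2. h(k(pair(b, cons(b, b)), pair(cons(b, b), pair(cons(b, e), e))))  →  h(b)   [R5 at 1]
3. h(b)  →  b   [R3 at ε]

b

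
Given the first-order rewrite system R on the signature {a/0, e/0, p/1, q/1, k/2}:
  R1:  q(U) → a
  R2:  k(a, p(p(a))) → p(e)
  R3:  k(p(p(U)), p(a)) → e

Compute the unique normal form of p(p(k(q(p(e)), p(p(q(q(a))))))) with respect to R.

1. p(p(k(q(p(e)), p(p(q(q(a)))))))  →  p(p(k(a, p(p(q(q(a)))))))   [R1 at 1.1.1]
2. p(p(k(a, p(p(q(q(a)))))))  →  p(p(k(a, p(p(a)))))   [R1 at 1.1.2.1.1]
3. p(p(k(a, p(p(a)))))  →  p(p(p(e)))   [R2 at 1.1]

p(p(p(e)))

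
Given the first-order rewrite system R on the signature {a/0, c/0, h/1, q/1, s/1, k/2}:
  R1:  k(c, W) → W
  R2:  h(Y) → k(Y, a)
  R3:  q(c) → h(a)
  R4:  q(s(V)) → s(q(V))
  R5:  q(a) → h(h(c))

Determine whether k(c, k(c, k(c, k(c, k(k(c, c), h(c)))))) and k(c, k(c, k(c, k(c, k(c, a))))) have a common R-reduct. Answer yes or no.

yes — NF(t₁) = a, NF(t₂) = a

Reduce t₁ = k(c, k(c, k(c, k(c, k(k(c, c), h(c)))))):
1. k(c, k(c, k(c, k(c, k(k(c, c), h(c))))))  →  k(c, k(c, k(c, k(k(c, c), h(c)))))   [R1 at ε]
2. k(c, k(c, k(c, k(k(c, c), h(c)))))  →  k(c, k(c, k(k(c, c), h(c))))   [R1 at ε]
3. k(c, k(c, k(k(c, c), h(c))))  →  k(c, k(k(c, c), h(c)))   [R1 at ε]
4. k(c, k(k(c, c), h(c)))  →  k(k(c, c), h(c))   [R1 at ε]
5. k(k(c, c), h(c))  →  k(c, h(c))   [R1 at 1]
6. k(c, h(c))  →  h(c)   [R1 at ε]
7. h(c)  →  k(c, a)   [R2 at ε]
8. k(c, a)  →  a   [R1 at ε]

Reduce t₂ = k(c, k(c, k(c, k(c, k(c, a))))):
1. k(c, k(c, k(c, k(c, k(c, a)))))  →  k(c, k(c, k(c, k(c, a))))   [R1 at ε]
2. k(c, k(c, k(c, k(c, a))))  →  k(c, k(c, k(c, a)))   [R1 at ε]
3. k(c, k(c, k(c, a)))  →  k(c, k(c, a))   [R1 at ε]
4. k(c, k(c, a))  →  k(c, a)   [R1 at ε]
5. k(c, a)  →  a   [R1 at ε]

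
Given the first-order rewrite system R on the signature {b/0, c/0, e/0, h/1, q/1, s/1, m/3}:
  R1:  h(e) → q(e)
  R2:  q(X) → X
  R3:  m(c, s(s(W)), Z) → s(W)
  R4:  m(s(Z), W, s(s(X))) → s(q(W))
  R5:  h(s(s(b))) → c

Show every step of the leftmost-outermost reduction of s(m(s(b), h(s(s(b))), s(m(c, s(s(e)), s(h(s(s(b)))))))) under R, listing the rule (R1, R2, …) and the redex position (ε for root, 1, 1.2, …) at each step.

1. s(m(s(b), h(s(s(b))), s(m(c, s(s(e)), s(h(s(s(b))))))))  →  s(m(s(b), c, s(m(c, s(s(e)), s(h(s(s(b))))))))   [R5 at 1.2]
2. s(m(s(b), c, s(m(c, s(s(e)), s(h(s(s(b))))))))  →  s(m(s(b), c, s(s(e))))   [R3 at 1.3.1]
3. s(m(s(b), c, s(s(e))))  →  s(s(q(c)))   [R4 at 1]
4. s(s(q(c)))  →  s(s(c))   [R2 at 1.1]

s(s(c))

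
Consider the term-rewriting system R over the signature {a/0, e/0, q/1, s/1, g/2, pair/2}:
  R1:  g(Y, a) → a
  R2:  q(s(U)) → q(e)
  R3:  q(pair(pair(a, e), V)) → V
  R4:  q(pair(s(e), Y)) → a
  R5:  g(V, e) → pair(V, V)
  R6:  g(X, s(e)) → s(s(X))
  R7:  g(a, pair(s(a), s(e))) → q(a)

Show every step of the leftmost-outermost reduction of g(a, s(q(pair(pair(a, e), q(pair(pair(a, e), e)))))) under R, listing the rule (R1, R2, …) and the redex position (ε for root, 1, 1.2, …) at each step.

1. g(a, s(q(pair(pair(a, e), q(pair(pair(a, e), e))))))  →  g(a, s(q(pair(pair(a, e), e))))   [R3 at 2.1]
2. g(a, s(q(pair(pair(a, e), e))))  →  g(a, s(e))   [R3 at 2.1]
3. g(a, s(e))  →  s(s(a))   [R6 at ε]

s(s(a))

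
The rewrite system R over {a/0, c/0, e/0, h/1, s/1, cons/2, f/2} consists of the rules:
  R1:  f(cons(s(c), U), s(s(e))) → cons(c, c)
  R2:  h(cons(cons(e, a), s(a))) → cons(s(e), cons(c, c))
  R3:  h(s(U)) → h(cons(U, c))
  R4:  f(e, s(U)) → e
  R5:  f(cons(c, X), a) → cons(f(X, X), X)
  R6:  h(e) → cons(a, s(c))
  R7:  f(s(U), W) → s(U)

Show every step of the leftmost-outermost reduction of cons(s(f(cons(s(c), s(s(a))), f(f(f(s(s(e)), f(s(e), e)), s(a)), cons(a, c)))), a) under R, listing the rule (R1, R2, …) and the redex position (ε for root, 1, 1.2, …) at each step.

1. cons(s(f(cons(s(c), s(s(a))), f(f(f(s(s(e)), f(s(e), e)), s(a)), cons(a, c)))), a)  →  cons(s(f(cons(s(c), s(s(a))), f(f(s(s(e)), s(a)), cons(a, c)))), a)   [R7 at 1.1.2.1.1]
2. cons(s(f(cons(s(c), s(s(a))), f(f(s(s(e)), s(a)), cons(a, c)))), a)  →  cons(s(f(cons(s(c), s(s(a))), f(s(s(e)), cons(a, c)))), a)   [R7 at 1.1.2.1]
3. cons(s(f(cons(s(c), s(s(a))), f(s(s(e)), cons(a, c)))), a)  →  cons(s(f(cons(s(c), s(s(a))), s(s(e)))), a)   [R7 at 1.1.2]
4. cons(s(f(cons(s(c), s(s(a))), s(s(e)))), a)  →  cons(s(cons(c, c)), a)   [R1 at 1.1]

cons(s(cons(c, c)), a)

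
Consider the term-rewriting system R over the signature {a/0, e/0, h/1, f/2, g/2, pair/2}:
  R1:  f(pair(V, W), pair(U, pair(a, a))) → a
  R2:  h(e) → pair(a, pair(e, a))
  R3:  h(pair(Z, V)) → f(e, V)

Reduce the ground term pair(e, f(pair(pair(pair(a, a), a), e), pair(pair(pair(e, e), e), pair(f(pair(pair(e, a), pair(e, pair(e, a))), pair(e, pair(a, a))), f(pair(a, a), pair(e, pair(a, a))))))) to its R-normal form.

pair(e, a)

1. pair(e, f(pair(pair(pair(a, a), a), e), pair(pair(pair(e, e), e), pair(f(pair(pair(e, a), pair(e, pair(e, a))), pair(e, pair(a, a))), f(pair(a, a), pair(e, pair(a, a)))))))  →  pair(e, f(pair(pair(pair(a, a), a), e), pair(pair(pair(e, e), e), pair(a, f(pair(a, a), pair(e, pair(a, a)))))))   [R1 at 2.2.2.1]
2. pair(e, f(pair(pair(pair(a, a), a), e), pair(pair(pair(e, e), e), pair(a, f(pair(a, a), pair(e, pair(a, a)))))))  →  pair(e, f(pair(pair(pair(a, a), a), e), pair(pair(pair(e, e), e), pair(a, a))))   [R1 at 2.2.2.2]
3. pair(e, f(pair(pair(pair(a, a), a), e), pair(pair(pair(e, e), e), pair(a, a))))  →  pair(e, a)   [R1 at 2]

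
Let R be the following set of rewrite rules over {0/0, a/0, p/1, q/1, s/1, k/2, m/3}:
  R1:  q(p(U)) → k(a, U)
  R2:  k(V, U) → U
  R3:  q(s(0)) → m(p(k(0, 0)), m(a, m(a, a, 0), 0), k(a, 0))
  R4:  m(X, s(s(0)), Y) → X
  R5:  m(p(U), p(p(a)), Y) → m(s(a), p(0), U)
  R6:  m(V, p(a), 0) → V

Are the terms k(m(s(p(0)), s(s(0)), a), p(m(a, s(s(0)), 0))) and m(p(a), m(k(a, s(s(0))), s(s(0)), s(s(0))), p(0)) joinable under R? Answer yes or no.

yes — NF(t₁) = p(a), NF(t₂) = p(a)

Reduce t₁ = k(m(s(p(0)), s(s(0)), a), p(m(a, s(s(0)), 0))):
1. k(m(s(p(0)), s(s(0)), a), p(m(a, s(s(0)), 0)))  →  p(m(a, s(s(0)), 0))   [R2 at ε]
2. p(m(a, s(s(0)), 0))  →  p(a)   [R4 at 1]

Reduce t₂ = m(p(a), m(k(a, s(s(0))), s(s(0)), s(s(0))), p(0)):
1. m(p(a), m(k(a, s(s(0))), s(s(0)), s(s(0))), p(0))  →  m(p(a), k(a, s(s(0))), p(0))   [R4 at 2]
2. m(p(a), k(a, s(s(0))), p(0))  →  m(p(a), s(s(0)), p(0))   [R2 at 2]
3. m(p(a), s(s(0)), p(0))  →  p(a)   [R4 at ε]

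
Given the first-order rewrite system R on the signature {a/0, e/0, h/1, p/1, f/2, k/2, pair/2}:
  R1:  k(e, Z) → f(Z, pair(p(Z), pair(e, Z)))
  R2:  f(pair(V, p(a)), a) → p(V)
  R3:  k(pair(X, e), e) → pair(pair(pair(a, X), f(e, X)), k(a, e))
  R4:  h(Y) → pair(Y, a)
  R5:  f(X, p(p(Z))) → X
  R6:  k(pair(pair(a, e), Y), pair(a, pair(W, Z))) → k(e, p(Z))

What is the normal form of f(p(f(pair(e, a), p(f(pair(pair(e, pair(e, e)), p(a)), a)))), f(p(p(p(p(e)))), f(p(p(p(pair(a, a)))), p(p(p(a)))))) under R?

1. f(p(f(pair(e, a), p(f(pair(pair(e, pair(e, e)), p(a)), a)))), f(p(p(p(p(e)))), f(p(p(p(pair(a, a)))), p(p(p(a))))))  →  f(p(f(pair(e, a), p(p(pair(e, pair(e, e)))))), f(p(p(p(p(e)))), f(p(p(p(pair(a, a)))), p(p(p(a))))))   [R2 at 1.1.2.1]
2. f(p(f(pair(e, a), p(p(pair(e, pair(e, e)))))), f(p(p(p(p(e)))), f(p(p(p(pair(a, a)))), p(p(p(a))))))  →  f(p(pair(e, a)), f(p(p(p(p(e)))), f(p(p(p(pair(a, a)))), p(p(p(a))))))   [R5 at 1.1]
3. f(p(pair(e, a)), f(p(p(p(p(e)))), f(p(p(p(pair(a, a)))), p(p(p(a))))))  →  f(p(pair(e, a)), f(p(p(p(p(e)))), p(p(p(pair(a, a))))))   [R5 at 2.2]
4. f(p(pair(e, a)), f(p(p(p(p(e)))), p(p(p(pair(a, a))))))  →  f(p(pair(e, a)), p(p(p(p(e)))))   [R5 at 2]
5. f(p(pair(e, a)), p(p(p(p(e)))))  →  p(pair(e, a))   [R5 at ε]

p(pair(e, a))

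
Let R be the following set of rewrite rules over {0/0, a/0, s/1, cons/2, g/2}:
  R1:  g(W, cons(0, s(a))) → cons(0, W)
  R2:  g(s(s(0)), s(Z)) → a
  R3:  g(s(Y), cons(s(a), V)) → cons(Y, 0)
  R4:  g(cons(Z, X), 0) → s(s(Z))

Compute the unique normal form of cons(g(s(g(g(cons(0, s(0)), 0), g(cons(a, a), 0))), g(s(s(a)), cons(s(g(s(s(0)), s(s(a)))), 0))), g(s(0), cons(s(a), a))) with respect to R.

cons(cons(a, 0), cons(0, 0))

1. cons(g(s(g(g(cons(0, s(0)), 0), g(cons(a, a), 0))), g(s(s(a)), cons(s(g(s(s(0)), s(s(a)))), 0))), g(s(0), cons(s(a), a)))  →  cons(g(s(g(s(s(0)), g(cons(a, a), 0))), g(s(s(a)), cons(s(g(s(s(0)), s(s(a)))), 0))), g(s(0), cons(s(a), a)))   [R4 at 1.1.1.1]
2. cons(g(s(g(s(s(0)), g(cons(a, a), 0))), g(s(s(a)), cons(s(g(s(s(0)), s(s(a)))), 0))), g(s(0), cons(s(a), a)))  →  cons(g(s(g(s(s(0)), s(s(a)))), g(s(s(a)), cons(s(g(s(s(0)), s(s(a)))), 0))), g(s(0), cons(s(a), a)))   [R4 at 1.1.1.2]
3. cons(g(s(g(s(s(0)), s(s(a)))), g(s(s(a)), cons(s(g(s(s(0)), s(s(a)))), 0))), g(s(0), cons(s(a), a)))  →  cons(g(s(a), g(s(s(a)), cons(s(g(s(s(0)), s(s(a)))), 0))), g(s(0), cons(s(a), a)))   [R2 at 1.1.1]
4. cons(g(s(a), g(s(s(a)), cons(s(g(s(s(0)), s(s(a)))), 0))), g(s(0), cons(s(a), a)))  →  cons(g(s(a), g(s(s(a)), cons(s(a), 0))), g(s(0), cons(s(a), a)))   [R2 at 1.2.2.1.1]
5. cons(g(s(a), g(s(s(a)), cons(s(a), 0))), g(s(0), cons(s(a), a)))  →  cons(g(s(a), cons(s(a), 0)), g(s(0), cons(s(a), a)))   [R3 at 1.2]
6. cons(g(s(a), cons(s(a), 0)), g(s(0), cons(s(a), a)))  →  cons(cons(a, 0), g(s(0), cons(s(a), a)))   [R3 at 1]
7. cons(cons(a, 0), g(s(0), cons(s(a), a)))  →  cons(cons(a, 0), cons(0, 0))   [R3 at 2]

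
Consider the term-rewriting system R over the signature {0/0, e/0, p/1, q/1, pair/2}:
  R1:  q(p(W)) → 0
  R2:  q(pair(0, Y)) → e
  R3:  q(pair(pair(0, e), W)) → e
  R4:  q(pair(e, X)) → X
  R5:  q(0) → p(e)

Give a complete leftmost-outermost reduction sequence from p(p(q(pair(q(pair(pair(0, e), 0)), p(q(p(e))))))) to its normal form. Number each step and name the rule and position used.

1. p(p(q(pair(q(pair(pair(0, e), 0)), p(q(p(e)))))))  →  p(p(q(pair(e, p(q(p(e)))))))   [R3 at 1.1.1.1]
2. p(p(q(pair(e, p(q(p(e)))))))  →  p(p(p(q(p(e)))))   [R4 at 1.1]
3. p(p(p(q(p(e)))))  →  p(p(p(0)))   [R1 at 1.1.1]

p(p(p(0)))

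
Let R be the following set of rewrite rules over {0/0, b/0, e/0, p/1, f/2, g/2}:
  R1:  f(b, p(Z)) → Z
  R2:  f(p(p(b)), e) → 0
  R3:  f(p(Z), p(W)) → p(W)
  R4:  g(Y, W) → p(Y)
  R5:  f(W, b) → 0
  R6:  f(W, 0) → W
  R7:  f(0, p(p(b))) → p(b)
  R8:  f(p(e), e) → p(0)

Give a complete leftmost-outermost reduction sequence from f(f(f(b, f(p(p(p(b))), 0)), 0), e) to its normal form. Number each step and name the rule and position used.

0

1. f(f(f(b, f(p(p(p(b))), 0)), 0), e)  →  f(f(b, f(p(p(p(b))), 0)), e)   [R6 at 1]
2. f(f(b, f(p(p(p(b))), 0)), e)  →  f(f(b, p(p(p(b)))), e)   [R6 at 1.2]
3. f(f(b, p(p(p(b)))), e)  →  f(p(p(b)), e)   [R1 at 1]
4. f(p(p(b)), e)  →  0   [R2 at ε]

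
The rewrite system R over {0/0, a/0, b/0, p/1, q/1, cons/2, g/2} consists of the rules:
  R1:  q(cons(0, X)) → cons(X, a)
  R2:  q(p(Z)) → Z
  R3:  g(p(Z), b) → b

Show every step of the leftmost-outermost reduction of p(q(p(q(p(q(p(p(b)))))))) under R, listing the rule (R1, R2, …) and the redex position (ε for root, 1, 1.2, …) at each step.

1. p(q(p(q(p(q(p(p(b))))))))  →  p(q(p(q(p(p(b))))))   [R2 at 1]
2. p(q(p(q(p(p(b))))))  →  p(q(p(p(b))))   [R2 at 1]
3. p(q(p(p(b))))  →  p(p(b))   [R2 at 1]

p(p(b))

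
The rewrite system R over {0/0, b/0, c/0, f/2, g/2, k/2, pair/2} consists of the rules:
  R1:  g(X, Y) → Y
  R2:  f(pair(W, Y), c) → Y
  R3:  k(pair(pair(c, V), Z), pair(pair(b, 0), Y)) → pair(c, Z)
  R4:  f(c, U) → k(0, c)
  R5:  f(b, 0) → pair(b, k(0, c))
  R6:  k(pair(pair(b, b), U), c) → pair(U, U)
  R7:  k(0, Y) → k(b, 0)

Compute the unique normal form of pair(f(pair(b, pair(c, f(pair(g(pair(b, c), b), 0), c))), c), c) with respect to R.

1. pair(f(pair(b, pair(c, f(pair(g(pair(b, c), b), 0), c))), c), c)  →  pair(pair(c, f(pair(g(pair(b, c), b), 0), c)), c)   [R2 at 1]
2. pair(pair(c, f(pair(g(pair(b, c), b), 0), c)), c)  →  pair(pair(c, 0), c)   [R2 at 1.2]

pair(pair(c, 0), c)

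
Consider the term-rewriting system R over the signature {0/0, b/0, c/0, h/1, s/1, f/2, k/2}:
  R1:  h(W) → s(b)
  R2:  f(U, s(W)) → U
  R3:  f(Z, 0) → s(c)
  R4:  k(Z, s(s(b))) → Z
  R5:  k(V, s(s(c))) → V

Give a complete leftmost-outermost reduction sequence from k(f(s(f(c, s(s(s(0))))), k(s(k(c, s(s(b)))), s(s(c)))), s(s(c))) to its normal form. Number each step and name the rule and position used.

s(c)

1. k(f(s(f(c, s(s(s(0))))), k(s(k(c, s(s(b)))), s(s(c)))), s(s(c)))  →  f(s(f(c, s(s(s(0))))), k(s(k(c, s(s(b)))), s(s(c))))   [R5 at ε]
2. f(s(f(c, s(s(s(0))))), k(s(k(c, s(s(b)))), s(s(c))))  →  f(s(c), k(s(k(c, s(s(b)))), s(s(c))))   [R2 at 1.1]
3. f(s(c), k(s(k(c, s(s(b)))), s(s(c))))  →  f(s(c), s(k(c, s(s(b)))))   [R5 at 2]
4. f(s(c), s(k(c, s(s(b)))))  →  s(c)   [R2 at ε]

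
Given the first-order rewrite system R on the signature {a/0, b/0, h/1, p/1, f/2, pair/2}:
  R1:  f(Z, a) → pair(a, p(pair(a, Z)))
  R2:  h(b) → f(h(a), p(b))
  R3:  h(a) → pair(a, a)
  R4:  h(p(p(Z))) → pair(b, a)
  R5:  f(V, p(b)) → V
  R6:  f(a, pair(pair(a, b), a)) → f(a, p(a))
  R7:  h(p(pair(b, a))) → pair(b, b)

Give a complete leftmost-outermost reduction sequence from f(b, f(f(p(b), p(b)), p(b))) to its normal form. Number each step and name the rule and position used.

b

1. f(b, f(f(p(b), p(b)), p(b)))  →  f(b, f(p(b), p(b)))   [R5 at 2]
2. f(b, f(p(b), p(b)))  →  f(b, p(b))   [R5 at 2]
3. f(b, p(b))  →  b   [R5 at ε]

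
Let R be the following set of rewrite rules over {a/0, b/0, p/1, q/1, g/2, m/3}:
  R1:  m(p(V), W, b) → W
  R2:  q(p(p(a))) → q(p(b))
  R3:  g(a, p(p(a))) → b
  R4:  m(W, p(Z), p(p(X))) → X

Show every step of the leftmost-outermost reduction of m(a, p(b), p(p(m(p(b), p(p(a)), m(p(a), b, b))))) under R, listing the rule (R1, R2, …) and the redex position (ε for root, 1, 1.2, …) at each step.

1. m(a, p(b), p(p(m(p(b), p(p(a)), m(p(a), b, b)))))  →  m(p(b), p(p(a)), m(p(a), b, b))   [R4 at ε]
2. m(p(b), p(p(a)), m(p(a), b, b))  →  m(p(b), p(p(a)), b)   [R1 at 3]
3. m(p(b), p(p(a)), b)  →  p(p(a))   [R1 at ε]

p(p(a))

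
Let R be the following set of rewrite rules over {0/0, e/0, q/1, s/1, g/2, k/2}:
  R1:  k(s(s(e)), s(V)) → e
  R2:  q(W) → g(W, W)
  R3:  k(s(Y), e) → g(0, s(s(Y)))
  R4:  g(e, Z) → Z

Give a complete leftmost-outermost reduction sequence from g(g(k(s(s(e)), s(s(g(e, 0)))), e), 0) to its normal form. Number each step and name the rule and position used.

1. g(g(k(s(s(e)), s(s(g(e, 0)))), e), 0)  →  g(g(e, e), 0)   [R1 at 1.1]
2. g(g(e, e), 0)  →  g(e, 0)   [R4 at 1]
3. g(e, 0)  →  0   [R4 at ε]

0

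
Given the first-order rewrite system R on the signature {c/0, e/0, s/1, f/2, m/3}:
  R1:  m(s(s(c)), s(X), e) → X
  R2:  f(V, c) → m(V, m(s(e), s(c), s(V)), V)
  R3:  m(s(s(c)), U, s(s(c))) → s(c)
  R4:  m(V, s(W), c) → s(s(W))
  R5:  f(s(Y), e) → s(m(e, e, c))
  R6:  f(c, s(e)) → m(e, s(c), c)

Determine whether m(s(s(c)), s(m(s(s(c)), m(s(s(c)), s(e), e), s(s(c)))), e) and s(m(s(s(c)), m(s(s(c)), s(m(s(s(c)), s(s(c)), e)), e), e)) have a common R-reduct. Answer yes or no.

yes — NF(t₁) = s(c), NF(t₂) = s(c)

Reduce t₁ = m(s(s(c)), s(m(s(s(c)), m(s(s(c)), s(e), e), s(s(c)))), e):
1. m(s(s(c)), s(m(s(s(c)), m(s(s(c)), s(e), e), s(s(c)))), e)  →  m(s(s(c)), m(s(s(c)), s(e), e), s(s(c)))   [R1 at ε]
2. m(s(s(c)), m(s(s(c)), s(e), e), s(s(c)))  →  s(c)   [R3 at ε]

Reduce t₂ = s(m(s(s(c)), m(s(s(c)), s(m(s(s(c)), s(s(c)), e)), e), e)):
1. s(m(s(s(c)), m(s(s(c)), s(m(s(s(c)), s(s(c)), e)), e), e))  →  s(m(s(s(c)), m(s(s(c)), s(s(c)), e), e))   [R1 at 1.2]
2. s(m(s(s(c)), m(s(s(c)), s(s(c)), e), e))  →  s(m(s(s(c)), s(c), e))   [R1 at 1.2]
3. s(m(s(s(c)), s(c), e))  →  s(c)   [R1 at 1]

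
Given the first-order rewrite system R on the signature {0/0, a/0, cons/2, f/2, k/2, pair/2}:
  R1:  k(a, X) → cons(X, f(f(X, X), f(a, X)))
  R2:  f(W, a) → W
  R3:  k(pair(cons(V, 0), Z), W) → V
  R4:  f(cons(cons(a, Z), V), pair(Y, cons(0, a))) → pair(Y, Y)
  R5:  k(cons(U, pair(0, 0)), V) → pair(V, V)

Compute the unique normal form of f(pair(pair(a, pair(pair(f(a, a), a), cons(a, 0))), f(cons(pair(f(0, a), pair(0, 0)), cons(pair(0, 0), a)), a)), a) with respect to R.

1. f(pair(pair(a, pair(pair(f(a, a), a), cons(a, 0))), f(cons(pair(f(0, a), pair(0, 0)), cons(pair(0, 0), a)), a)), a)  →  pair(pair(a, pair(pair(f(a, a), a), cons(a, 0))), f(cons(pair(f(0, a), pair(0, 0)), cons(pair(0, 0), a)), a))   [R2 at ε]
2. pair(pair(a, pair(pair(f(a, a), a), cons(a, 0))), f(cons(pair(f(0, a), pair(0, 0)), cons(pair(0, 0), a)), a))  →  pair(pair(a, pair(pair(a, a), cons(a, 0))), f(cons(pair(f(0, a), pair(0, 0)), cons(pair(0, 0), a)), a))   [R2 at 1.2.1.1]
3. pair(pair(a, pair(pair(a, a), cons(a, 0))), f(cons(pair(f(0, a), pair(0, 0)), cons(pair(0, 0), a)), a))  →  pair(pair(a, pair(pair(a, a), cons(a, 0))), cons(pair(f(0, a), pair(0, 0)), cons(pair(0, 0), a)))   [R2 at 2]
4. pair(pair(a, pair(pair(a, a), cons(a, 0))), cons(pair(f(0, a), pair(0, 0)), cons(pair(0, 0), a)))  →  pair(pair(a, pair(pair(a, a), cons(a, 0))), cons(pair(0, pair(0, 0)), cons(pair(0, 0), a)))   [R2 at 2.1.1]

pair(pair(a, pair(pair(a, a), cons(a, 0))), cons(pair(0, pair(0, 0)), cons(pair(0, 0), a)))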